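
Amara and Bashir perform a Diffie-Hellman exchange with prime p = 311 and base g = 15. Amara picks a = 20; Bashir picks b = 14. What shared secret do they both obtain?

15

Bashir sends B = g^b mod p = 15^14 mod 311.
15^1 ≡ 15 (mod 311)
15^2 = (15^1)^2 ≡ 15^2 = 225 ≡ 225 (mod 311)
15^4 = (15^2)^2 ≡ 225^2 = 50625 ≡ 243 (mod 311)
15^8 = (15^4)^2 ≡ 243^2 = 59049 ≡ 270 (mod 311)
15^14 = 15^8 · 15^4 · 15^2 ≡ 270 · 243 · 225 ≡ 13 (mod 311).
So B = 13. Amara then computes K = B^a mod p = 13^20 mod 311.
13^1 ≡ 13 (mod 311)
13^2 = (13^1)^2 ≡ 13^2 = 169 ≡ 169 (mod 311)
13^4 = (13^2)^2 ≡ 169^2 = 28561 ≡ 260 (mod 311)
13^8 = (13^4)^2 ≡ 260^2 = 67600 ≡ 113 (mod 311)
13^16 = (13^8)^2 ≡ 113^2 = 12769 ≡ 18 (mod 311)
13^20 = 13^16 · 13^4 ≡ 18 · 260 ≡ 15 (mod 311).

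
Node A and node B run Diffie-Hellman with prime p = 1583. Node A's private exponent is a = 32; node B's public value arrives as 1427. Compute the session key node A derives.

580

Shared key K = 1427^32 mod 1583.
1427^1 ≡ 1427 (mod 1583)
1427^2 = (1427^1)^2 ≡ 1427^2 = 2036329 ≡ 591 (mod 1583)
1427^4 = (1427^2)^2 ≡ 591^2 = 349281 ≡ 1021 (mod 1583)
1427^8 = (1427^4)^2 ≡ 1021^2 = 1042441 ≡ 827 (mod 1583)
1427^16 = (1427^8)^2 ≡ 827^2 = 683929 ≡ 73 (mod 1583)
1427^32 = (1427^16)^2 ≡ 73^2 = 5329 ≡ 580 (mod 1583)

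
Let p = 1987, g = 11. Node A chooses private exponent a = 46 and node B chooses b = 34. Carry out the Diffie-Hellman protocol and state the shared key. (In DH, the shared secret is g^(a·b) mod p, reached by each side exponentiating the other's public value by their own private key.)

524

Node A sends A = g^a mod p = 11^46 mod 1987.
11^1 ≡ 11 (mod 1987)
11^2 = (11^1)^2 ≡ 11^2 = 121 ≡ 121 (mod 1987)
11^4 = (11^2)^2 ≡ 121^2 = 14641 ≡ 732 (mod 1987)
11^8 = (11^4)^2 ≡ 732^2 = 535824 ≡ 1321 (mod 1987)
11^16 = (11^8)^2 ≡ 1321^2 = 1745041 ≡ 455 (mod 1987)
11^32 = (11^16)^2 ≡ 455^2 = 207025 ≡ 377 (mod 1987)
11^46 = 11^32 · 11^8 · 11^4 · 11^2 ≡ 377 · 1321 · 732 · 121 ≡ 925 (mod 1987).
So A = 925. Node B then computes K = A^b mod p = 925^34 mod 1987.
925^1 ≡ 925 (mod 1987)
925^2 = (925^1)^2 ≡ 925^2 = 855625 ≡ 1215 (mod 1987)
925^4 = (925^2)^2 ≡ 1215^2 = 1476225 ≡ 1871 (mod 1987)
925^8 = (925^4)^2 ≡ 1871^2 = 3500641 ≡ 1534 (mod 1987)
925^16 = (925^8)^2 ≡ 1534^2 = 2353156 ≡ 548 (mod 1987)
925^32 = (925^16)^2 ≡ 548^2 = 300304 ≡ 267 (mod 1987)
925^34 = 925^32 · 925^2 ≡ 267 · 1215 ≡ 524 (mod 1987).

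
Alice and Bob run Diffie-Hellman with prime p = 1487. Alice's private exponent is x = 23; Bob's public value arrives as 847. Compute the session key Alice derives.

558

Shared key K = 847^23 mod 1487.
847^1 ≡ 847 (mod 1487)
847^2 = (847^1)^2 ≡ 847^2 = 717409 ≡ 675 (mod 1487)
847^4 = (847^2)^2 ≡ 675^2 = 455625 ≡ 603 (mod 1487)
847^8 = (847^4)^2 ≡ 603^2 = 363609 ≡ 781 (mod 1487)
847^16 = (847^8)^2 ≡ 781^2 = 609961 ≡ 291 (mod 1487)
847^23 = 847^16 · 847^4 · 847^2 · 847^1 ≡ 291 · 603 · 675 · 847 ≡ 558 (mod 1487).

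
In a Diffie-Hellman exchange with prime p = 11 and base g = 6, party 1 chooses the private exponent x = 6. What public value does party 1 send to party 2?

5

Public value = 6^6 (mod 11).
6^1 ≡ 6 (mod 11)
6^2 = (6^1)^2 ≡ 6^2 = 36 ≡ 3 (mod 11)
6^4 = (6^2)^2 ≡ 3^2 = 9 ≡ 9 (mod 11)
6^6 = 6^4 · 6^2 ≡ 9 · 3 ≡ 5 (mod 11).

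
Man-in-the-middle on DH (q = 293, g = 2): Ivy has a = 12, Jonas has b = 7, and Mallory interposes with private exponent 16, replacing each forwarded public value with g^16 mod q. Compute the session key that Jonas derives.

Jonas receives Mallory's public value M = 2^16 mod 293 instead of the honest one.
2^1 ≡ 2 (mod 293)
2^2 = (2^1)^2 ≡ 2^2 = 4 ≡ 4 (mod 293)
2^4 = (2^2)^2 ≡ 4^2 = 16 ≡ 16 (mod 293)
2^8 = (2^4)^2 ≡ 16^2 = 256 ≡ 256 (mod 293)
2^16 = (2^8)^2 ≡ 256^2 = 65536 ≡ 197 (mod 293)
So M = 197. Jonas computes K = M^7 mod 293.
197^1 ≡ 197 (mod 293)
197^2 = (197^1)^2 ≡ 197^2 = 38809 ≡ 133 (mod 293)
197^4 = (197^2)^2 ≡ 133^2 = 17689 ≡ 109 (mod 293)
197^7 = 197^4 · 197^2 · 197^1 ≡ 109 · 133 · 197 ≡ 38 (mod 293).

38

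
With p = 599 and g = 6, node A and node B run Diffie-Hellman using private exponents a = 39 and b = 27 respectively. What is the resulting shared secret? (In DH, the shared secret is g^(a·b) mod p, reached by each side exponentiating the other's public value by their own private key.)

Node B sends B = g^b mod p = 6^27 mod 599.
6^1 ≡ 6 (mod 599)
6^2 = (6^1)^2 ≡ 6^2 = 36 ≡ 36 (mod 599)
6^4 = (6^2)^2 ≡ 36^2 = 1296 ≡ 98 (mod 599)
6^8 = (6^4)^2 ≡ 98^2 = 9604 ≡ 20 (mod 599)
6^16 = (6^8)^2 ≡ 20^2 = 400 ≡ 400 (mod 599)
6^27 = 6^16 · 6^8 · 6^2 · 6^1 ≡ 400 · 20 · 36 · 6 ≡ 484 (mod 599).
So B = 484. Node A then computes K = B^a mod p = 484^39 mod 599.
484^1 ≡ 484 (mod 599)
484^2 = (484^1)^2 ≡ 484^2 = 234256 ≡ 47 (mod 599)
484^4 = (484^2)^2 ≡ 47^2 = 2209 ≡ 412 (mod 599)
484^8 = (484^4)^2 ≡ 412^2 = 169744 ≡ 227 (mod 599)
484^16 = (484^8)^2 ≡ 227^2 = 51529 ≡ 15 (mod 599)
484^32 = (484^16)^2 ≡ 15^2 = 225 ≡ 225 (mod 599)
484^39 = 484^32 · 484^4 · 484^2 · 484^1 ≡ 225 · 412 · 47 · 484 ≡ 233 (mod 599).

233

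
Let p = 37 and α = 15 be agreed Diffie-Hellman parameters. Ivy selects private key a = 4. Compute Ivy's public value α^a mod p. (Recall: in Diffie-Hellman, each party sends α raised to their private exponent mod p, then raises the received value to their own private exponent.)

9

Public value = 15^4 mod 37.
15^1 ≡ 15 (mod 37)
15^2 = (15^1)^2 ≡ 15^2 = 225 ≡ 3 (mod 37)
15^4 = (15^2)^2 ≡ 3^2 = 9 ≡ 9 (mod 37)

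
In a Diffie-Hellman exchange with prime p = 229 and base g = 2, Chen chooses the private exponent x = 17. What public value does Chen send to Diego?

84

Public value = 2^17 mod 229.
2^1 ≡ 2 (mod 229)
2^2 = (2^1)^2 ≡ 2^2 = 4 ≡ 4 (mod 229)
2^4 = (2^2)^2 ≡ 4^2 = 16 ≡ 16 (mod 229)
2^8 = (2^4)^2 ≡ 16^2 = 256 ≡ 27 (mod 229)
2^16 = (2^8)^2 ≡ 27^2 = 729 ≡ 42 (mod 229)
2^17 = 2^16 · 2^1 ≡ 42 · 2 ≡ 84 (mod 229).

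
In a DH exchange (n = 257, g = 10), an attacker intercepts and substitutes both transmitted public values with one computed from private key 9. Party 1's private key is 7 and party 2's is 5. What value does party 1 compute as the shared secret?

Party 1 receives an attacker's public value M = 10^9 mod 257 instead of the honest one.
10^1 ≡ 10 (mod 257)
10^2 = (10^1)^2 ≡ 10^2 = 100 ≡ 100 (mod 257)
10^4 = (10^2)^2 ≡ 100^2 = 10000 ≡ 234 (mod 257)
10^8 = (10^4)^2 ≡ 234^2 = 54756 ≡ 15 (mod 257)
10^9 = 10^8 · 10^1 ≡ 15 · 10 ≡ 150 (mod 257).
So M = 150. Party 1 computes K = M^7 mod 257.
150^1 ≡ 150 (mod 257)
150^2 = (150^1)^2 ≡ 150^2 = 22500 ≡ 141 (mod 257)
150^4 = (150^2)^2 ≡ 141^2 = 19881 ≡ 92 (mod 257)
150^7 = 150^4 · 150^2 · 150^1 ≡ 92 · 141 · 150 ≡ 53 (mod 257).

53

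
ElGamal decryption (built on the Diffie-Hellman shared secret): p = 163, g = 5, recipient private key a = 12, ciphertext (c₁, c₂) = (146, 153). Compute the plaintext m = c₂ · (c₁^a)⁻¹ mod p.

109

Shared mask s = c₁^a mod p = 146^12 mod 163.
146^1 ≡ 146 (mod 163)
146^2 = (146^1)^2 ≡ 146^2 = 21316 ≡ 126 (mod 163)
146^4 = (146^2)^2 ≡ 126^2 = 15876 ≡ 65 (mod 163)
146^8 = (146^4)^2 ≡ 65^2 = 4225 ≡ 150 (mod 163)
146^12 = 146^8 · 146^4 ≡ 150 · 65 ≡ 133 (mod 163).
So s = 133; s⁻¹ ≡ 38 (mod 163).
m = c₂ · s⁻¹ mod 163 = 153 · 38 mod 163 = 109.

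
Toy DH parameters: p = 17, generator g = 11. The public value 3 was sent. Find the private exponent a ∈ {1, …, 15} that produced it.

7

Try successive powers of 11 modulo 17:
11^1 ≡ 11
11^2 ≡ 2
11^3 ≡ 5
11^4 ≡ 4
11^5 ≡ 10
11^6 ≡ 8
11^7 ≡ 3
Found: a = 7.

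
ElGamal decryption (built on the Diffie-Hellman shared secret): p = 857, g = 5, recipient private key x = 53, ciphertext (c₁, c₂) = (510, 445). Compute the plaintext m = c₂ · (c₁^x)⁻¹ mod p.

Shared mask s = c₁^x mod p = 510^53 mod 857.
510^1 ≡ 510 (mod 857)
510^2 = (510^1)^2 ≡ 510^2 = 260100 ≡ 429 (mod 857)
510^4 = (510^2)^2 ≡ 429^2 = 184041 ≡ 643 (mod 857)
510^8 = (510^4)^2 ≡ 643^2 = 413449 ≡ 375 (mod 857)
510^16 = (510^8)^2 ≡ 375^2 = 140625 ≡ 77 (mod 857)
510^32 = (510^16)^2 ≡ 77^2 = 5929 ≡ 787 (mod 857)
510^53 = 510^32 · 510^16 · 510^4 · 510^1 ≡ 787 · 77 · 643 · 510 ≡ 89 (mod 857).
So s = 89; s⁻¹ ≡ 260 (mod 857).
m = c₂ · s⁻¹ mod 857 = 445 · 260 mod 857 = 5.

5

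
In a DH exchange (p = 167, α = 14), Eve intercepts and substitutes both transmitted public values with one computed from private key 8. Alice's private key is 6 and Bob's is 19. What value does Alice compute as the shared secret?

128

Alice receives Eve's public value M = 14^8 mod 167 instead of the honest one.
14^1 ≡ 14 (mod 167)
14^2 = (14^1)^2 ≡ 14^2 = 196 ≡ 29 (mod 167)
14^4 = (14^2)^2 ≡ 29^2 = 841 ≡ 6 (mod 167)
14^8 = (14^4)^2 ≡ 6^2 = 36 ≡ 36 (mod 167)
So M = 36. Alice computes K = M^6 mod 167.
36^1 ≡ 36 (mod 167)
36^2 = (36^1)^2 ≡ 36^2 = 1296 ≡ 127 (mod 167)
36^4 = (36^2)^2 ≡ 127^2 = 16129 ≡ 97 (mod 167)
36^6 = 36^4 · 36^2 ≡ 97 · 127 ≡ 128 (mod 167).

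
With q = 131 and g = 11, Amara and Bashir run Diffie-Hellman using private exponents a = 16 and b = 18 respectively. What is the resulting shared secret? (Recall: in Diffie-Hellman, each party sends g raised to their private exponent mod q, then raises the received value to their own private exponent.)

Bashir sends B = g^b mod q = 11^18 mod 131.
11^1 ≡ 11 (mod 131)
11^2 = (11^1)^2 ≡ 11^2 = 121 ≡ 121 (mod 131)
11^4 = (11^2)^2 ≡ 121^2 = 14641 ≡ 100 (mod 131)
11^8 = (11^4)^2 ≡ 100^2 = 10000 ≡ 44 (mod 131)
11^16 = (11^8)^2 ≡ 44^2 = 1936 ≡ 102 (mod 131)
11^18 = 11^16 · 11^2 ≡ 102 · 121 ≡ 28 (mod 131).
So B = 28. Amara then computes K = B^a mod q = 28^16 mod 131.
28^1 ≡ 28 (mod 131)
28^2 = (28^1)^2 ≡ 28^2 = 784 ≡ 129 (mod 131)
28^4 = (28^2)^2 ≡ 129^2 = 16641 ≡ 4 (mod 131)
28^8 = (28^4)^2 ≡ 4^2 = 16 ≡ 16 (mod 131)
28^16 = (28^8)^2 ≡ 16^2 = 256 ≡ 125 (mod 131)

125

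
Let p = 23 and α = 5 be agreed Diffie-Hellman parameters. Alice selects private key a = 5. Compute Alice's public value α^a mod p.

20

Public value = 5^5 mod 23.
5^1 ≡ 5 (mod 23)
5^2 = (5^1)^2 ≡ 5^2 = 25 ≡ 2 (mod 23)
5^4 = (5^2)^2 ≡ 2^2 = 4 ≡ 4 (mod 23)
5^5 = 5^4 · 5^1 ≡ 4 · 5 ≡ 20 (mod 23).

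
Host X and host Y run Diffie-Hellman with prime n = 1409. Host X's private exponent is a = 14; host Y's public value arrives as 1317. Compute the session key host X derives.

327

Shared key K = 1317^14 mod 1409.
1317^1 ≡ 1317 (mod 1409)
1317^2 = (1317^1)^2 ≡ 1317^2 = 1734489 ≡ 10 (mod 1409)
1317^4 = (1317^2)^2 ≡ 10^2 = 100 ≡ 100 (mod 1409)
1317^8 = (1317^4)^2 ≡ 100^2 = 10000 ≡ 137 (mod 1409)
1317^14 = 1317^8 · 1317^4 · 1317^2 ≡ 137 · 100 · 10 ≡ 327 (mod 1409).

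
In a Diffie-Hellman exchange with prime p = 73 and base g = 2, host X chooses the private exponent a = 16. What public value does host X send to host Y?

55

Public value = 2^16 mod 73.
2^1 ≡ 2 (mod 73)
2^2 = (2^1)^2 ≡ 2^2 = 4 ≡ 4 (mod 73)
2^4 = (2^2)^2 ≡ 4^2 = 16 ≡ 16 (mod 73)
2^8 = (2^4)^2 ≡ 16^2 = 256 ≡ 37 (mod 73)
2^16 = (2^8)^2 ≡ 37^2 = 1369 ≡ 55 (mod 73)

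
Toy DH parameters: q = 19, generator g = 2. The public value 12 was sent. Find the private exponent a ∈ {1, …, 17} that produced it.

Try successive powers of 2 modulo 19:
2^1 ≡ 2
2^2 ≡ 4
2^3 ≡ 8
2^4 ≡ 16
2^5 ≡ 13
2^6 ≡ 7
2^7 ≡ 14
2^8 ≡ 9
2^9 ≡ 18
2^10 ≡ 17
2^11 ≡ 15
2^12 ≡ 11
2^13 ≡ 3
2^14 ≡ 6
2^15 ≡ 12
Found: a = 15.

15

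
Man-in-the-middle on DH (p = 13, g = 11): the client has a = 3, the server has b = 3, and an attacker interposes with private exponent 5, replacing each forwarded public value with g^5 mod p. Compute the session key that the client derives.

5

The client receives an attacker's public value M = 11^5 mod 13 instead of the honest one.
11^1 ≡ 11 (mod 13)
11^2 = (11^1)^2 ≡ 11^2 = 121 ≡ 4 (mod 13)
11^4 = (11^2)^2 ≡ 4^2 = 16 ≡ 3 (mod 13)
11^5 = 11^4 · 11^1 ≡ 3 · 11 ≡ 7 (mod 13).
So M = 7. The client computes K = M^3 mod 13.
7^1 ≡ 7 (mod 13)
7^2 = (7^1)^2 ≡ 7^2 = 49 ≡ 10 (mod 13)
7^3 = 7^2 · 7^1 ≡ 10 · 7 ≡ 5 (mod 13).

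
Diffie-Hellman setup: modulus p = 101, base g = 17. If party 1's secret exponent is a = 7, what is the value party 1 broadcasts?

Public value = 17^7 mod 101.
17^1 ≡ 17 (mod 101)
17^2 = (17^1)^2 ≡ 17^2 = 289 ≡ 87 (mod 101)
17^4 = (17^2)^2 ≡ 87^2 = 7569 ≡ 95 (mod 101)
17^7 = 17^4 · 17^2 · 17^1 ≡ 95 · 87 · 17 ≡ 14 (mod 101).

14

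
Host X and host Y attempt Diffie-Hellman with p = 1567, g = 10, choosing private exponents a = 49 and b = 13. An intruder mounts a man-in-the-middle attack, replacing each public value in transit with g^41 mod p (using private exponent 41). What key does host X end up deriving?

Host X receives an intruder's public value M = 10^41 mod 1567 instead of the honest one.
10^1 ≡ 10 (mod 1567)
10^2 = (10^1)^2 ≡ 10^2 = 100 ≡ 100 (mod 1567)
10^4 = (10^2)^2 ≡ 100^2 = 10000 ≡ 598 (mod 1567)
10^8 = (10^4)^2 ≡ 598^2 = 357604 ≡ 328 (mod 1567)
10^16 = (10^8)^2 ≡ 328^2 = 107584 ≡ 1028 (mod 1567)
10^32 = (10^16)^2 ≡ 1028^2 = 1056784 ≡ 626 (mod 1567)
10^41 = 10^32 · 10^8 · 10^1 ≡ 626 · 328 · 10 ≡ 510 (mod 1567).
So M = 510. Host X computes K = M^49 mod 1567.
510^1 ≡ 510 (mod 1567)
510^2 = (510^1)^2 ≡ 510^2 = 260100 ≡ 1545 (mod 1567)
510^4 = (510^2)^2 ≡ 1545^2 = 2387025 ≡ 484 (mod 1567)
510^8 = (510^4)^2 ≡ 484^2 = 234256 ≡ 773 (mod 1567)
510^16 = (510^8)^2 ≡ 773^2 = 597529 ≡ 502 (mod 1567)
510^32 = (510^16)^2 ≡ 502^2 = 252004 ≡ 1284 (mod 1567)
510^49 = 510^32 · 510^16 · 510^1 ≡ 1284 · 502 · 510 ≡ 1286 (mod 1567).

1286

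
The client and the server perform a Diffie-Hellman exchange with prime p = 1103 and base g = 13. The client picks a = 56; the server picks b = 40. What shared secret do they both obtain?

111

The server sends B = g^b mod p = 13^40 mod 1103.
13^1 ≡ 13 (mod 1103)
13^2 = (13^1)^2 ≡ 13^2 = 169 ≡ 169 (mod 1103)
13^4 = (13^2)^2 ≡ 169^2 = 28561 ≡ 986 (mod 1103)
13^8 = (13^4)^2 ≡ 986^2 = 972196 ≡ 453 (mod 1103)
13^16 = (13^8)^2 ≡ 453^2 = 205209 ≡ 51 (mod 1103)
13^32 = (13^16)^2 ≡ 51^2 = 2601 ≡ 395 (mod 1103)
13^40 = 13^32 · 13^8 ≡ 395 · 453 ≡ 249 (mod 1103).
So B = 249. The client then computes K = B^a mod p = 249^56 mod 1103.
249^1 ≡ 249 (mod 1103)
249^2 = (249^1)^2 ≡ 249^2 = 62001 ≡ 233 (mod 1103)
249^4 = (249^2)^2 ≡ 233^2 = 54289 ≡ 242 (mod 1103)
249^8 = (249^4)^2 ≡ 242^2 = 58564 ≡ 105 (mod 1103)
249^16 = (249^8)^2 ≡ 105^2 = 11025 ≡ 1098 (mod 1103)
249^32 = (249^16)^2 ≡ 1098^2 = 1205604 ≡ 25 (mod 1103)
249^56 = 249^32 · 249^16 · 249^8 ≡ 25 · 1098 · 105 ≡ 111 (mod 1103).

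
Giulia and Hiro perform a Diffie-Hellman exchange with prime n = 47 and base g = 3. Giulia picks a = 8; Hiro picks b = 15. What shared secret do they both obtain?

8

Giulia sends A = g^a mod n = 3^8 mod 47.
3^1 ≡ 3 (mod 47)
3^2 = (3^1)^2 ≡ 3^2 = 9 ≡ 9 (mod 47)
3^4 = (3^2)^2 ≡ 9^2 = 81 ≡ 34 (mod 47)
3^8 = (3^4)^2 ≡ 34^2 = 1156 ≡ 28 (mod 47)
So A = 28. Hiro then computes K = A^b mod n = 28^15 mod 47.
28^1 ≡ 28 (mod 47)
28^2 = (28^1)^2 ≡ 28^2 = 784 ≡ 32 (mod 47)
28^4 = (28^2)^2 ≡ 32^2 = 1024 ≡ 37 (mod 47)
28^8 = (28^4)^2 ≡ 37^2 = 1369 ≡ 6 (mod 47)
28^15 = 28^8 · 28^4 · 28^2 · 28^1 ≡ 6 · 37 · 32 · 28 ≡ 8 (mod 47).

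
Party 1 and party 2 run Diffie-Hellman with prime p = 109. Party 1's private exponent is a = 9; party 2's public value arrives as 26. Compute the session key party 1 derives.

Shared key K = 26^9 mod 109.
26^1 ≡ 26 (mod 109)
26^2 = (26^1)^2 ≡ 26^2 = 676 ≡ 22 (mod 109)
26^4 = (26^2)^2 ≡ 22^2 = 484 ≡ 48 (mod 109)
26^8 = (26^4)^2 ≡ 48^2 = 2304 ≡ 15 (mod 109)
26^9 = 26^8 · 26^1 ≡ 15 · 26 ≡ 63 (mod 109).

63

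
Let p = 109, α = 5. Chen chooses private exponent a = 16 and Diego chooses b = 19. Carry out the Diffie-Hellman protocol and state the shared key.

Chen sends A = α^a mod p = 5^16 mod 109.
5^1 ≡ 5 (mod 109)
5^2 = (5^1)^2 ≡ 5^2 = 25 ≡ 25 (mod 109)
5^4 = (5^2)^2 ≡ 25^2 = 625 ≡ 80 (mod 109)
5^8 = (5^4)^2 ≡ 80^2 = 6400 ≡ 78 (mod 109)
5^16 = (5^8)^2 ≡ 78^2 = 6084 ≡ 89 (mod 109)
So A = 89. Diego then computes K = A^b mod p = 89^19 mod 109.
89^1 ≡ 89 (mod 109)
89^2 = (89^1)^2 ≡ 89^2 = 7921 ≡ 73 (mod 109)
89^4 = (89^2)^2 ≡ 73^2 = 5329 ≡ 97 (mod 109)
89^8 = (89^4)^2 ≡ 97^2 = 9409 ≡ 35 (mod 109)
89^16 = (89^8)^2 ≡ 35^2 = 1225 ≡ 26 (mod 109)
89^19 = 89^16 · 89^2 · 89^1 ≡ 26 · 73 · 89 ≡ 81 (mod 109).

81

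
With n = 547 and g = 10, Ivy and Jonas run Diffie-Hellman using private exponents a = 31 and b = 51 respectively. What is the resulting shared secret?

Ivy sends A = g^a mod n = 10^31 mod 547.
10^1 ≡ 10 (mod 547)
10^2 = (10^1)^2 ≡ 10^2 = 100 ≡ 100 (mod 547)
10^4 = (10^2)^2 ≡ 100^2 = 10000 ≡ 154 (mod 547)
10^8 = (10^4)^2 ≡ 154^2 = 23716 ≡ 195 (mod 547)
10^16 = (10^8)^2 ≡ 195^2 = 38025 ≡ 282 (mod 547)
10^31 = 10^16 · 10^8 · 10^4 · 10^2 · 10^1 ≡ 282 · 195 · 154 · 100 · 10 ≡ 185 (mod 547).
So A = 185. Jonas then computes K = A^b mod n = 185^51 mod 547.
185^1 ≡ 185 (mod 547)
185^2 = (185^1)^2 ≡ 185^2 = 34225 ≡ 311 (mod 547)
185^4 = (185^2)^2 ≡ 311^2 = 96721 ≡ 449 (mod 547)
185^8 = (185^4)^2 ≡ 449^2 = 201601 ≡ 305 (mod 547)
185^16 = (185^8)^2 ≡ 305^2 = 93025 ≡ 35 (mod 547)
185^32 = (185^16)^2 ≡ 35^2 = 1225 ≡ 131 (mod 547)
185^51 = 185^32 · 185^16 · 185^2 · 185^1 ≡ 131 · 35 · 311 · 185 ≡ 114 (mod 547).

114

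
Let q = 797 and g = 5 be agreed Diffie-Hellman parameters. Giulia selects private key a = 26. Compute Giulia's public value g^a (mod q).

Public value = 5^26 (mod 797).
5^1 ≡ 5 (mod 797)
5^2 = (5^1)^2 ≡ 5^2 = 25 ≡ 25 (mod 797)
5^4 = (5^2)^2 ≡ 25^2 = 625 ≡ 625 (mod 797)
5^8 = (5^4)^2 ≡ 625^2 = 390625 ≡ 95 (mod 797)
5^16 = (5^8)^2 ≡ 95^2 = 9025 ≡ 258 (mod 797)
5^26 = 5^16 · 5^8 · 5^2 ≡ 258 · 95 · 25 ≡ 654 (mod 797).

654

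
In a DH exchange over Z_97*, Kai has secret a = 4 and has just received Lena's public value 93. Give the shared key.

Shared key K = 93^4 mod 97.
93^1 ≡ 93 (mod 97)
93^2 = (93^1)^2 ≡ 93^2 = 8649 ≡ 16 (mod 97)
93^4 = (93^2)^2 ≡ 16^2 = 256 ≡ 62 (mod 97)

62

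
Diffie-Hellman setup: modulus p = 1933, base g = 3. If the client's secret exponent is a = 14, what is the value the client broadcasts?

727

Public value = 3^14 (mod 1933).
3^1 ≡ 3 (mod 1933)
3^2 = (3^1)^2 ≡ 3^2 = 9 ≡ 9 (mod 1933)
3^4 = (3^2)^2 ≡ 9^2 = 81 ≡ 81 (mod 1933)
3^8 = (3^4)^2 ≡ 81^2 = 6561 ≡ 762 (mod 1933)
3^14 = 3^8 · 3^4 · 3^2 ≡ 762 · 81 · 9 ≡ 727 (mod 1933).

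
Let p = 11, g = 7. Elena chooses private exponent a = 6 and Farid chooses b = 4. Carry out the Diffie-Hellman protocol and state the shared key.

Farid sends B = g^b mod p = 7^4 mod 11.
7^1 ≡ 7 (mod 11)
7^2 = (7^1)^2 ≡ 7^2 = 49 ≡ 5 (mod 11)
7^4 = (7^2)^2 ≡ 5^2 = 25 ≡ 3 (mod 11)
So B = 3. Elena then computes K = B^a mod p = 3^6 mod 11.
3^1 ≡ 3 (mod 11)
3^2 = (3^1)^2 ≡ 3^2 = 9 ≡ 9 (mod 11)
3^4 = (3^2)^2 ≡ 9^2 = 81 ≡ 4 (mod 11)
3^6 = 3^4 · 3^2 ≡ 4 · 9 ≡ 3 (mod 11).

3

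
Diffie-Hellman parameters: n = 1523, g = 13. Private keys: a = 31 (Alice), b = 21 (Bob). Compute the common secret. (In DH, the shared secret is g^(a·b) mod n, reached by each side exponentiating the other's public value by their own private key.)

534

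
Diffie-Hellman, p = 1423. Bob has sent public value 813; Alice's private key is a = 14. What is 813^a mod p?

145

Shared key K = 813^14 mod 1423.
813^1 ≡ 813 (mod 1423)
813^2 = (813^1)^2 ≡ 813^2 = 660969 ≡ 697 (mod 1423)
813^4 = (813^2)^2 ≡ 697^2 = 485809 ≡ 566 (mod 1423)
813^8 = (813^4)^2 ≡ 566^2 = 320356 ≡ 181 (mod 1423)
813^14 = 813^8 · 813^4 · 813^2 ≡ 181 · 566 · 697 ≡ 145 (mod 1423).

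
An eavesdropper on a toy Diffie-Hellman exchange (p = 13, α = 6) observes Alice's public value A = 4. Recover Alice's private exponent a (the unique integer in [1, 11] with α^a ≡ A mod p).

10

Try successive powers of 6 modulo 13:
6^1 ≡ 6
6^2 ≡ 10
6^3 ≡ 8
6^4 ≡ 9
6^5 ≡ 2
6^6 ≡ 12
6^7 ≡ 7
6^8 ≡ 3
6^9 ≡ 5
6^10 ≡ 4
Found: a = 10.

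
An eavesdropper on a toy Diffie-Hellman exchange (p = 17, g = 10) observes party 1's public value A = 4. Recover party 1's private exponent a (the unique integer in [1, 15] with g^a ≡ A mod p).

Try successive powers of 10 modulo 17:
10^1 ≡ 10
10^2 ≡ 15
10^3 ≡ 14
10^4 ≡ 4
Found: a = 4.

4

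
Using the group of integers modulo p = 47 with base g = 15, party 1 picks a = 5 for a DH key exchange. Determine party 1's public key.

43

Public value = 15^5 mod 47.
15^1 ≡ 15 (mod 47)
15^2 = (15^1)^2 ≡ 15^2 = 225 ≡ 37 (mod 47)
15^4 = (15^2)^2 ≡ 37^2 = 1369 ≡ 6 (mod 47)
15^5 = 15^4 · 15^1 ≡ 6 · 15 ≡ 43 (mod 47).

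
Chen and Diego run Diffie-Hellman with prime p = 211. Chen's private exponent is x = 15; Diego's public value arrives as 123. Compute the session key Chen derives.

123

Shared key K = 123^15 mod 211.
123^1 ≡ 123 (mod 211)
123^2 = (123^1)^2 ≡ 123^2 = 15129 ≡ 148 (mod 211)
123^4 = (123^2)^2 ≡ 148^2 = 21904 ≡ 171 (mod 211)
123^8 = (123^4)^2 ≡ 171^2 = 29241 ≡ 123 (mod 211)
123^15 = 123^8 · 123^4 · 123^2 · 123^1 ≡ 123 · 171 · 148 · 123 ≡ 123 (mod 211).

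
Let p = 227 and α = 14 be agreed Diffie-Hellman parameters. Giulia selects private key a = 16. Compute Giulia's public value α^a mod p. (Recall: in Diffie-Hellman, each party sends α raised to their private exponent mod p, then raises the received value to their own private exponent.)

188

Public value = 14^16 mod 227.
14^1 ≡ 14 (mod 227)
14^2 = (14^1)^2 ≡ 14^2 = 196 ≡ 196 (mod 227)
14^4 = (14^2)^2 ≡ 196^2 = 38416 ≡ 53 (mod 227)
14^8 = (14^4)^2 ≡ 53^2 = 2809 ≡ 85 (mod 227)
14^16 = (14^8)^2 ≡ 85^2 = 7225 ≡ 188 (mod 227)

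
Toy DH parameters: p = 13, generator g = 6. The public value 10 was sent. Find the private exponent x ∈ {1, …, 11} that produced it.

Try successive powers of 6 modulo 13:
6^1 ≡ 6
6^2 ≡ 10
Found: x = 2.

2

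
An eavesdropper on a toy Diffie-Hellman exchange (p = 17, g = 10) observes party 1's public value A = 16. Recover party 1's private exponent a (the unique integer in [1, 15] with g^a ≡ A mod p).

Try successive powers of 10 modulo 17:
10^1 ≡ 10
10^2 ≡ 15
10^3 ≡ 14
10^4 ≡ 4
10^5 ≡ 6
10^6 ≡ 9
10^7 ≡ 5
10^8 ≡ 16
Found: a = 8.

8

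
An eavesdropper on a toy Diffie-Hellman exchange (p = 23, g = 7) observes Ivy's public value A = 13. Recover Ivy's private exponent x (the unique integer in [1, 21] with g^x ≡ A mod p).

Try successive powers of 7 modulo 23:
7^1 ≡ 7
7^2 ≡ 3
7^3 ≡ 21
7^4 ≡ 9
7^5 ≡ 17
7^6 ≡ 4
7^7 ≡ 5
7^8 ≡ 12
7^9 ≡ 15
7^10 ≡ 13
Found: x = 10.

10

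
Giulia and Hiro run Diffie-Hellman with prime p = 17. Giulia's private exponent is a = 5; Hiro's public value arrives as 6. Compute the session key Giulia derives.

7

Shared key K = 6^5 mod 17.
6^1 ≡ 6 (mod 17)
6^2 = (6^1)^2 ≡ 6^2 = 36 ≡ 2 (mod 17)
6^4 = (6^2)^2 ≡ 2^2 = 4 ≡ 4 (mod 17)
6^5 = 6^4 · 6^1 ≡ 4 · 6 ≡ 7 (mod 17).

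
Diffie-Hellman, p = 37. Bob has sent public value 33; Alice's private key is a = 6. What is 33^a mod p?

26

Shared key K = 33^6 mod 37.
33^1 ≡ 33 (mod 37)
33^2 = (33^1)^2 ≡ 33^2 = 1089 ≡ 16 (mod 37)
33^4 = (33^2)^2 ≡ 16^2 = 256 ≡ 34 (mod 37)
33^6 = 33^4 · 33^2 ≡ 34 · 16 ≡ 26 (mod 37).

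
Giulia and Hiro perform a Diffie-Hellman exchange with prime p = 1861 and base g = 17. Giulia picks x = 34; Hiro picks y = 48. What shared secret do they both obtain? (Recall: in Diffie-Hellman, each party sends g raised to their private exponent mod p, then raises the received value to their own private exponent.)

134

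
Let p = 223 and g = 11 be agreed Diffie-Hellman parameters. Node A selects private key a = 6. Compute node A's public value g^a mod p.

49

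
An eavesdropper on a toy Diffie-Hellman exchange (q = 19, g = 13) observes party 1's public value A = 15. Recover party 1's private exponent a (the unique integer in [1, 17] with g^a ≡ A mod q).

13

Try successive powers of 13 modulo 19:
13^1 ≡ 13
13^2 ≡ 17
13^3 ≡ 12
13^4 ≡ 4
13^5 ≡ 14
13^6 ≡ 11
13^7 ≡ 10
13^8 ≡ 16
13^9 ≡ 18
13^10 ≡ 6
13^11 ≡ 2
13^12 ≡ 7
13^13 ≡ 15
Found: a = 13.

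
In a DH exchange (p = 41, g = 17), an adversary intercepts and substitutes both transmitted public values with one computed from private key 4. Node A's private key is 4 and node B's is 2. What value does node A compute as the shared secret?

Node A receives an adversary's public value M = 17^4 mod 41 instead of the honest one.
17^1 ≡ 17 (mod 41)
17^2 = (17^1)^2 ≡ 17^2 = 289 ≡ 2 (mod 41)
17^4 = (17^2)^2 ≡ 2^2 = 4 ≡ 4 (mod 41)
So M = 4. Node A computes K = M^4 mod 41.
4^1 ≡ 4 (mod 41)
4^2 = (4^1)^2 ≡ 4^2 = 16 ≡ 16 (mod 41)
4^4 = (4^2)^2 ≡ 16^2 = 256 ≡ 10 (mod 41)

10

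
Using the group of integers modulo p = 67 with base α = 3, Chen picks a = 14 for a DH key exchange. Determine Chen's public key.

Public value = 3^14 mod 67.
3^1 ≡ 3 (mod 67)
3^2 = (3^1)^2 ≡ 3^2 = 9 ≡ 9 (mod 67)
3^4 = (3^2)^2 ≡ 9^2 = 81 ≡ 14 (mod 67)
3^8 = (3^4)^2 ≡ 14^2 = 196 ≡ 62 (mod 67)
3^14 = 3^8 · 3^4 · 3^2 ≡ 62 · 14 · 9 ≡ 40 (mod 67).

40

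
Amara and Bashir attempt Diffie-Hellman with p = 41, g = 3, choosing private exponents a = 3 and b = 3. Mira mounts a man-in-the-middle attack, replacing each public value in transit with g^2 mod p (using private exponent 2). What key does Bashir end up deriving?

Bashir receives Mira's public value M = 3^2 mod 41 instead of the honest one.
3^1 ≡ 3 (mod 41)
3^2 = (3^1)^2 ≡ 3^2 = 9 ≡ 9 (mod 41)
So M = 9. Bashir computes K = M^3 mod 41.
9^1 ≡ 9 (mod 41)
9^2 = (9^1)^2 ≡ 9^2 = 81 ≡ 40 (mod 41)
9^3 = 9^2 · 9^1 ≡ 40 · 9 ≡ 32 (mod 41).

32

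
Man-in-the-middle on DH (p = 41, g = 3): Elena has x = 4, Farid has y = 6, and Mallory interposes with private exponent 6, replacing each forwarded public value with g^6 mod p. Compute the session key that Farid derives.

Farid receives Mallory's public value M = 3^6 mod 41 instead of the honest one.
3^1 ≡ 3 (mod 41)
3^2 = (3^1)^2 ≡ 3^2 = 9 ≡ 9 (mod 41)
3^4 = (3^2)^2 ≡ 9^2 = 81 ≡ 40 (mod 41)
3^6 = 3^4 · 3^2 ≡ 40 · 9 ≡ 32 (mod 41).
So M = 32. Farid computes K = M^6 mod 41.
32^1 ≡ 32 (mod 41)
32^2 = (32^1)^2 ≡ 32^2 = 1024 ≡ 40 (mod 41)
32^4 = (32^2)^2 ≡ 40^2 = 1600 ≡ 1 (mod 41)
32^6 = 32^4 · 32^2 ≡ 1 · 40 ≡ 40 (mod 41).

40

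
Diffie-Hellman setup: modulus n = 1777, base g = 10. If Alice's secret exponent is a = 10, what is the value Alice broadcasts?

26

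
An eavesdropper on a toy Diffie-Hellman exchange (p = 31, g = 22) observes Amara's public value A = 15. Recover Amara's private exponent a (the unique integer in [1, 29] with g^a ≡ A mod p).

3

Try successive powers of 22 modulo 31:
22^1 ≡ 22
22^2 ≡ 19
22^3 ≡ 15
Found: a = 3.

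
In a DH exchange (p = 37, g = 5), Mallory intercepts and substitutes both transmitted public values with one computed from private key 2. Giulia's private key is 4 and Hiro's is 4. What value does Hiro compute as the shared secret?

16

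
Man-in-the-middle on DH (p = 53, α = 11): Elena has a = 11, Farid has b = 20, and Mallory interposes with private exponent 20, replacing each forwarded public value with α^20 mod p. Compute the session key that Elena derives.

24

Elena receives Mallory's public value M = 11^20 mod 53 instead of the honest one.
11^1 ≡ 11 (mod 53)
11^2 = (11^1)^2 ≡ 11^2 = 121 ≡ 15 (mod 53)
11^4 = (11^2)^2 ≡ 15^2 = 225 ≡ 13 (mod 53)
11^8 = (11^4)^2 ≡ 13^2 = 169 ≡ 10 (mod 53)
11^16 = (11^8)^2 ≡ 10^2 = 100 ≡ 47 (mod 53)
11^20 = 11^16 · 11^4 ≡ 47 · 13 ≡ 28 (mod 53).
So M = 28. Elena computes K = M^11 mod 53.
28^1 ≡ 28 (mod 53)
28^2 = (28^1)^2 ≡ 28^2 = 784 ≡ 42 (mod 53)
28^4 = (28^2)^2 ≡ 42^2 = 1764 ≡ 15 (mod 53)
28^8 = (28^4)^2 ≡ 15^2 = 225 ≡ 13 (mod 53)
28^11 = 28^8 · 28^2 · 28^1 ≡ 13 · 42 · 28 ≡ 24 (mod 53).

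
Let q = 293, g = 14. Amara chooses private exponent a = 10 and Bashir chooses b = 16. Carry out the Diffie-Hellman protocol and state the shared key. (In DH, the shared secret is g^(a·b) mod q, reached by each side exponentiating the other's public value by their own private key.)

225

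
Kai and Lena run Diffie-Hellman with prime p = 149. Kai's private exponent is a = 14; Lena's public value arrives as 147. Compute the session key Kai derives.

143

Shared key K = 147^14 mod 149.
147^1 ≡ 147 (mod 149)
147^2 = (147^1)^2 ≡ 147^2 = 21609 ≡ 4 (mod 149)
147^4 = (147^2)^2 ≡ 4^2 = 16 ≡ 16 (mod 149)
147^8 = (147^4)^2 ≡ 16^2 = 256 ≡ 107 (mod 149)
147^14 = 147^8 · 147^4 · 147^2 ≡ 107 · 16 · 4 ≡ 143 (mod 149).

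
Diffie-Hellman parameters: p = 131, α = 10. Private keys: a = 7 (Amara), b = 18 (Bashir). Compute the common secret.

3

Amara sends A = α^a mod p = 10^7 mod 131.
10^1 ≡ 10 (mod 131)
10^2 = (10^1)^2 ≡ 10^2 = 100 ≡ 100 (mod 131)
10^4 = (10^2)^2 ≡ 100^2 = 10000 ≡ 44 (mod 131)
10^7 = 10^4 · 10^2 · 10^1 ≡ 44 · 100 · 10 ≡ 115 (mod 131).
So A = 115. Bashir then computes K = A^b mod p = 115^18 mod 131.
115^1 ≡ 115 (mod 131)
115^2 = (115^1)^2 ≡ 115^2 = 13225 ≡ 125 (mod 131)
115^4 = (115^2)^2 ≡ 125^2 = 15625 ≡ 36 (mod 131)
115^8 = (115^4)^2 ≡ 36^2 = 1296 ≡ 117 (mod 131)
115^16 = (115^8)^2 ≡ 117^2 = 13689 ≡ 65 (mod 131)
115^18 = 115^16 · 115^2 ≡ 65 · 125 ≡ 3 (mod 131).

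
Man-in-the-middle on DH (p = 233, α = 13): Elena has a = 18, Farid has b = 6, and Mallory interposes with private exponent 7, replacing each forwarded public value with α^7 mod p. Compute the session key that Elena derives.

Elena receives Mallory's public value M = 13^7 mod 233 instead of the honest one.
13^1 ≡ 13 (mod 233)
13^2 = (13^1)^2 ≡ 13^2 = 169 ≡ 169 (mod 233)
13^4 = (13^2)^2 ≡ 169^2 = 28561 ≡ 135 (mod 233)
13^7 = 13^4 · 13^2 · 13^1 ≡ 135 · 169 · 13 ≡ 219 (mod 233).
So M = 219. Elena computes K = M^18 mod 233.
219^1 ≡ 219 (mod 233)
219^2 = (219^1)^2 ≡ 219^2 = 47961 ≡ 196 (mod 233)
219^4 = (219^2)^2 ≡ 196^2 = 38416 ≡ 204 (mod 233)
219^8 = (219^4)^2 ≡ 204^2 = 41616 ≡ 142 (mod 233)
219^16 = (219^8)^2 ≡ 142^2 = 20164 ≡ 126 (mod 233)
219^18 = 219^16 · 219^2 ≡ 126 · 196 ≡ 231 (mod 233).

231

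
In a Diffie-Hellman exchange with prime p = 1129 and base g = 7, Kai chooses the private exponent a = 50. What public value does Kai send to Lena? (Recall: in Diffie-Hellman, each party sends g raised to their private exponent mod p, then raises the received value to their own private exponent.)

649

Public value = 7^50 (mod 1129).
7^1 ≡ 7 (mod 1129)
7^2 = (7^1)^2 ≡ 7^2 = 49 ≡ 49 (mod 1129)
7^4 = (7^2)^2 ≡ 49^2 = 2401 ≡ 143 (mod 1129)
7^8 = (7^4)^2 ≡ 143^2 = 20449 ≡ 127 (mod 1129)
7^16 = (7^8)^2 ≡ 127^2 = 16129 ≡ 323 (mod 1129)
7^32 = (7^16)^2 ≡ 323^2 = 104329 ≡ 461 (mod 1129)
7^50 = 7^32 · 7^16 · 7^2 ≡ 461 · 323 · 49 ≡ 649 (mod 1129).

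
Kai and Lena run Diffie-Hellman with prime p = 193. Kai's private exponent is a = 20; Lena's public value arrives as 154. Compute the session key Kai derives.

Shared key K = 154^20 mod 193.
154^1 ≡ 154 (mod 193)
154^2 = (154^1)^2 ≡ 154^2 = 23716 ≡ 170 (mod 193)
154^4 = (154^2)^2 ≡ 170^2 = 28900 ≡ 143 (mod 193)
154^8 = (154^4)^2 ≡ 143^2 = 20449 ≡ 184 (mod 193)
154^16 = (154^8)^2 ≡ 184^2 = 33856 ≡ 81 (mod 193)
154^20 = 154^16 · 154^4 ≡ 81 · 143 ≡ 3 (mod 193).

3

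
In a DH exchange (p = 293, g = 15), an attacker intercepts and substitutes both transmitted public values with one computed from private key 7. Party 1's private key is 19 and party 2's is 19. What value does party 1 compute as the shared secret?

167

Party 1 receives an attacker's public value M = 15^7 mod 293 instead of the honest one.
15^1 ≡ 15 (mod 293)
15^2 = (15^1)^2 ≡ 15^2 = 225 ≡ 225 (mod 293)
15^4 = (15^2)^2 ≡ 225^2 = 50625 ≡ 229 (mod 293)
15^7 = 15^4 · 15^2 · 15^1 ≡ 229 · 225 · 15 ≡ 234 (mod 293).
So M = 234. Party 1 computes K = M^19 mod 293.
234^1 ≡ 234 (mod 293)
234^2 = (234^1)^2 ≡ 234^2 = 54756 ≡ 258 (mod 293)
234^4 = (234^2)^2 ≡ 258^2 = 66564 ≡ 53 (mod 293)
234^8 = (234^4)^2 ≡ 53^2 = 2809 ≡ 172 (mod 293)
234^16 = (234^8)^2 ≡ 172^2 = 29584 ≡ 284 (mod 293)
234^19 = 234^16 · 234^2 · 234^1 ≡ 284 · 258 · 234 ≡ 167 (mod 293).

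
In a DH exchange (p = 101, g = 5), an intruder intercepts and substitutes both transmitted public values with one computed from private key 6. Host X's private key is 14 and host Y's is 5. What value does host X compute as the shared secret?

88

Host X receives an intruder's public value M = 5^6 mod 101 instead of the honest one.
5^1 ≡ 5 (mod 101)
5^2 = (5^1)^2 ≡ 5^2 = 25 ≡ 25 (mod 101)
5^4 = (5^2)^2 ≡ 25^2 = 625 ≡ 19 (mod 101)
5^6 = 5^4 · 5^2 ≡ 19 · 25 ≡ 71 (mod 101).
So M = 71. Host X computes K = M^14 mod 101.
71^1 ≡ 71 (mod 101)
71^2 = (71^1)^2 ≡ 71^2 = 5041 ≡ 92 (mod 101)
71^4 = (71^2)^2 ≡ 92^2 = 8464 ≡ 81 (mod 101)
71^8 = (71^4)^2 ≡ 81^2 = 6561 ≡ 97 (mod 101)
71^14 = 71^8 · 71^4 · 71^2 ≡ 97 · 81 · 92 ≡ 88 (mod 101).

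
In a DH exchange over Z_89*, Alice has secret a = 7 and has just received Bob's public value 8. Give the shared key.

45

Shared key K = 8^7 mod 89.
8^1 ≡ 8 (mod 89)
8^2 = (8^1)^2 ≡ 8^2 = 64 ≡ 64 (mod 89)
8^4 = (8^2)^2 ≡ 64^2 = 4096 ≡ 2 (mod 89)
8^7 = 8^4 · 8^2 · 8^1 ≡ 2 · 64 · 8 ≡ 45 (mod 89).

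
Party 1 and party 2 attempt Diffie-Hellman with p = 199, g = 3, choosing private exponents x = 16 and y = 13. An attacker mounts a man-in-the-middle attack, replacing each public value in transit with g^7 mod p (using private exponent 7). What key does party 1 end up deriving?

Party 1 receives an attacker's public value M = 3^7 mod 199 instead of the honest one.
3^1 ≡ 3 (mod 199)
3^2 = (3^1)^2 ≡ 3^2 = 9 ≡ 9 (mod 199)
3^4 = (3^2)^2 ≡ 9^2 = 81 ≡ 81 (mod 199)
3^7 = 3^4 · 3^2 · 3^1 ≡ 81 · 9 · 3 ≡ 197 (mod 199).
So M = 197. Party 1 computes K = M^16 mod 199.
197^1 ≡ 197 (mod 199)
197^2 = (197^1)^2 ≡ 197^2 = 38809 ≡ 4 (mod 199)
197^4 = (197^2)^2 ≡ 4^2 = 16 ≡ 16 (mod 199)
197^8 = (197^4)^2 ≡ 16^2 = 256 ≡ 57 (mod 199)
197^16 = (197^8)^2 ≡ 57^2 = 3249 ≡ 65 (mod 199)

65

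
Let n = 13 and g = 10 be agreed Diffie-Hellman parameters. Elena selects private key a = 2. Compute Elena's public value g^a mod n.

Public value = 10^2 mod 13.
10^1 ≡ 10 (mod 13)
10^2 = (10^1)^2 ≡ 10^2 = 100 ≡ 9 (mod 13)

9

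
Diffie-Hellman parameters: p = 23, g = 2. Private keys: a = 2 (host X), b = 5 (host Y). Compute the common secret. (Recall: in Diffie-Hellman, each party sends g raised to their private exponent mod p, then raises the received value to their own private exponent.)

Host X sends A = g^a mod p = 2^2 mod 23.
2^1 ≡ 2 (mod 23)
2^2 = (2^1)^2 ≡ 2^2 = 4 ≡ 4 (mod 23)
So A = 4. Host Y then computes K = A^b mod p = 4^5 mod 23.
4^1 ≡ 4 (mod 23)
4^2 = (4^1)^2 ≡ 4^2 = 16 ≡ 16 (mod 23)
4^4 = (4^2)^2 ≡ 16^2 = 256 ≡ 3 (mod 23)
4^5 = 4^4 · 4^1 ≡ 3 · 4 ≡ 12 (mod 23).

12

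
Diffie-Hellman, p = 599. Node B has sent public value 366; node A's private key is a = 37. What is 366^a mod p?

Shared key K = 366^37 mod 599.
366^1 ≡ 366 (mod 599)
366^2 = (366^1)^2 ≡ 366^2 = 133956 ≡ 379 (mod 599)
366^4 = (366^2)^2 ≡ 379^2 = 143641 ≡ 480 (mod 599)
366^8 = (366^4)^2 ≡ 480^2 = 230400 ≡ 384 (mod 599)
366^16 = (366^8)^2 ≡ 384^2 = 147456 ≡ 102 (mod 599)
366^32 = (366^16)^2 ≡ 102^2 = 10404 ≡ 221 (mod 599)
366^37 = 366^32 · 366^4 · 366^1 ≡ 221 · 480 · 366 ≡ 496 (mod 599).

496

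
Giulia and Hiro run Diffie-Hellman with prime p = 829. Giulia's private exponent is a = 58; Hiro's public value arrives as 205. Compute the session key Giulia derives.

530

Shared key K = 205^58 mod 829.
205^1 ≡ 205 (mod 829)
205^2 = (205^1)^2 ≡ 205^2 = 42025 ≡ 575 (mod 829)
205^4 = (205^2)^2 ≡ 575^2 = 330625 ≡ 683 (mod 829)
205^8 = (205^4)^2 ≡ 683^2 = 466489 ≡ 591 (mod 829)
205^16 = (205^8)^2 ≡ 591^2 = 349281 ≡ 272 (mod 829)
205^32 = (205^16)^2 ≡ 272^2 = 73984 ≡ 203 (mod 829)
205^58 = 205^32 · 205^16 · 205^8 · 205^2 ≡ 203 · 272 · 591 · 575 ≡ 530 (mod 829).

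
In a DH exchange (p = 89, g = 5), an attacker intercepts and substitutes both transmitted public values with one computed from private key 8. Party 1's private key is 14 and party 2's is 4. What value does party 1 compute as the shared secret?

Party 1 receives an attacker's public value M = 5^8 mod 89 instead of the honest one.
5^1 ≡ 5 (mod 89)
5^2 = (5^1)^2 ≡ 5^2 = 25 ≡ 25 (mod 89)
5^4 = (5^2)^2 ≡ 25^2 = 625 ≡ 2 (mod 89)
5^8 = (5^4)^2 ≡ 2^2 = 4 ≡ 4 (mod 89)
So M = 4. Party 1 computes K = M^14 mod 89.
4^1 ≡ 4 (mod 89)
4^2 = (4^1)^2 ≡ 4^2 = 16 ≡ 16 (mod 89)
4^4 = (4^2)^2 ≡ 16^2 = 256 ≡ 78 (mod 89)
4^8 = (4^4)^2 ≡ 78^2 = 6084 ≡ 32 (mod 89)
4^14 = 4^8 · 4^4 · 4^2 ≡ 32 · 78 · 16 ≡ 64 (mod 89).

64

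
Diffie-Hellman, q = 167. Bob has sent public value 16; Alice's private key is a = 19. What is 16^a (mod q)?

Shared key K = 16^19 mod 167.
16^1 ≡ 16 (mod 167)
16^2 = (16^1)^2 ≡ 16^2 = 256 ≡ 89 (mod 167)
16^4 = (16^2)^2 ≡ 89^2 = 7921 ≡ 72 (mod 167)
16^8 = (16^4)^2 ≡ 72^2 = 5184 ≡ 7 (mod 167)
16^16 = (16^8)^2 ≡ 7^2 = 49 ≡ 49 (mod 167)
16^19 = 16^16 · 16^2 · 16^1 ≡ 49 · 89 · 16 ≡ 137 (mod 167).

137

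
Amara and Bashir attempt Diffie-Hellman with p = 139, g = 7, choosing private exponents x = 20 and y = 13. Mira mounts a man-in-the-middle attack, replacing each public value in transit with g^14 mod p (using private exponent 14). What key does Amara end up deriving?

38

Amara receives Mira's public value M = 7^14 mod 139 instead of the honest one.
7^1 ≡ 7 (mod 139)
7^2 = (7^1)^2 ≡ 7^2 = 49 ≡ 49 (mod 139)
7^4 = (7^2)^2 ≡ 49^2 = 2401 ≡ 38 (mod 139)
7^8 = (7^4)^2 ≡ 38^2 = 1444 ≡ 54 (mod 139)
7^14 = 7^8 · 7^4 · 7^2 ≡ 54 · 38 · 49 ≡ 51 (mod 139).
So M = 51. Amara computes K = M^20 mod 139.
51^1 ≡ 51 (mod 139)
51^2 = (51^1)^2 ≡ 51^2 = 2601 ≡ 99 (mod 139)
51^4 = (51^2)^2 ≡ 99^2 = 9801 ≡ 71 (mod 139)
51^8 = (51^4)^2 ≡ 71^2 = 5041 ≡ 37 (mod 139)
51^16 = (51^8)^2 ≡ 37^2 = 1369 ≡ 118 (mod 139)
51^20 = 51^16 · 51^4 ≡ 118 · 71 ≡ 38 (mod 139).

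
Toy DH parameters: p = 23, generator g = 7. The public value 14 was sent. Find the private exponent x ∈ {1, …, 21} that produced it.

15

Try successive powers of 7 modulo 23:
7^1 ≡ 7
7^2 ≡ 3
7^3 ≡ 21
7^4 ≡ 9
7^5 ≡ 17
7^6 ≡ 4
7^7 ≡ 5
7^8 ≡ 12
7^9 ≡ 15
7^10 ≡ 13
7^11 ≡ 22
7^12 ≡ 16
7^13 ≡ 20
7^14 ≡ 2
7^15 ≡ 14
Found: x = 15.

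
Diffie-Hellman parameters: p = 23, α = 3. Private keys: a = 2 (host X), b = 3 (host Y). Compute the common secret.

16

Host X sends A = α^a mod p = 3^2 mod 23.
3^1 ≡ 3 (mod 23)
3^2 = (3^1)^2 ≡ 3^2 = 9 ≡ 9 (mod 23)
So A = 9. Host Y then computes K = A^b mod p = 9^3 mod 23.
9^1 ≡ 9 (mod 23)
9^2 = (9^1)^2 ≡ 9^2 = 81 ≡ 12 (mod 23)
9^3 = 9^2 · 9^1 ≡ 12 · 9 ≡ 16 (mod 23).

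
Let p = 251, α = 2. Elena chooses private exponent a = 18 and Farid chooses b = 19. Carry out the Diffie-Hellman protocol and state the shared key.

Farid sends B = α^b mod p = 2^19 mod 251.
2^1 ≡ 2 (mod 251)
2^2 = (2^1)^2 ≡ 2^2 = 4 ≡ 4 (mod 251)
2^4 = (2^2)^2 ≡ 4^2 = 16 ≡ 16 (mod 251)
2^8 = (2^4)^2 ≡ 16^2 = 256 ≡ 5 (mod 251)
2^16 = (2^8)^2 ≡ 5^2 = 25 ≡ 25 (mod 251)
2^19 = 2^16 · 2^2 · 2^1 ≡ 25 · 4 · 2 ≡ 200 (mod 251).
So B = 200. Elena then computes K = B^a mod p = 200^18 mod 251.
200^1 ≡ 200 (mod 251)
200^2 = (200^1)^2 ≡ 200^2 = 40000 ≡ 91 (mod 251)
200^4 = (200^2)^2 ≡ 91^2 = 8281 ≡ 249 (mod 251)
200^8 = (200^4)^2 ≡ 249^2 = 62001 ≡ 4 (mod 251)
200^16 = (200^8)^2 ≡ 4^2 = 16 ≡ 16 (mod 251)
200^18 = 200^16 · 200^2 ≡ 16 · 91 ≡ 201 (mod 251).

201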